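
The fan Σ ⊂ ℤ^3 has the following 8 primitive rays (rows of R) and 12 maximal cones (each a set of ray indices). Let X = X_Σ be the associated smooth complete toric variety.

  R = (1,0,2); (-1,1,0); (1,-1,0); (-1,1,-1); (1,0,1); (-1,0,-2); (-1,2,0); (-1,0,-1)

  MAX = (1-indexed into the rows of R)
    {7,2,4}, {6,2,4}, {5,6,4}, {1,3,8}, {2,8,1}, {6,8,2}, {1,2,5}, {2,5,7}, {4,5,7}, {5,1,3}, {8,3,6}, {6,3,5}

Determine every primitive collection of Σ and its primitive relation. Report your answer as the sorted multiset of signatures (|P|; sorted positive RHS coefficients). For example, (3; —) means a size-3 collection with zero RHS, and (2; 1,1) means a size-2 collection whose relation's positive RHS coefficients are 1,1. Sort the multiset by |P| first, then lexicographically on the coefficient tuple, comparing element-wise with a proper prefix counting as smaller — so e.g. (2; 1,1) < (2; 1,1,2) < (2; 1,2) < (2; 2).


Minimal non-faces — 12 found among 8 rays, 12 max cones:

  {1,6}:  v_{1} + v_{6} = 0  ⇒ sig = (2; —)
  {2,3}:  v_{2} + v_{3} = 0  ⇒ sig = (2; —)
  {5,8}:  v_{5} + v_{8} = 0  ⇒ sig = (2; —)
  {1,4}:  v_{1} + v_{4} = v_{2} + v_{5}  ⇒ sig = (2; 1,1)
  {3,4}:  v_{3} + v_{4} = v_{5} + v_{6}  ⇒ sig = (2; 1,1)
  {3,7}:  v_{3} + v_{7} = v_{4} + v_{5}  ⇒ sig = (2; 1,1)
  {4,8}:  v_{4} + v_{8} = v_{2} + v_{6}  ⇒ sig = (2; 1,1)
  {7,8}:  v_{7} + v_{8} = v_{2} + v_{4}  ⇒ sig = (2; 1,1)
  {6,7}:  v_{6} + v_{7} = 2·v_{4}  ⇒ sig = (2; 2)
  {1,7}:  v_{1} + v_{7} = 2·v_{2} + 2·v_{5}  ⇒ sig = (2; 2,2)
  {2,4,5}:  v_{2} + v_{4} + v_{5} = v_{7}  ⇒ sig = (3; 1)
  {2,5,6}:  v_{2} + v_{5} + v_{6} = v_{4}  ⇒ sig = (3; 1)

Hence PRS(X_Σ) =
    (2; —)
    (2; —)
    (2; —)
    (2; 1,1)
    (2; 1,1)
    (2; 1,1)
    (2; 1,1)
    (2; 1,1)
    (2; 2)
    (2; 2,2)
    (3; 1)
    (3; 1)


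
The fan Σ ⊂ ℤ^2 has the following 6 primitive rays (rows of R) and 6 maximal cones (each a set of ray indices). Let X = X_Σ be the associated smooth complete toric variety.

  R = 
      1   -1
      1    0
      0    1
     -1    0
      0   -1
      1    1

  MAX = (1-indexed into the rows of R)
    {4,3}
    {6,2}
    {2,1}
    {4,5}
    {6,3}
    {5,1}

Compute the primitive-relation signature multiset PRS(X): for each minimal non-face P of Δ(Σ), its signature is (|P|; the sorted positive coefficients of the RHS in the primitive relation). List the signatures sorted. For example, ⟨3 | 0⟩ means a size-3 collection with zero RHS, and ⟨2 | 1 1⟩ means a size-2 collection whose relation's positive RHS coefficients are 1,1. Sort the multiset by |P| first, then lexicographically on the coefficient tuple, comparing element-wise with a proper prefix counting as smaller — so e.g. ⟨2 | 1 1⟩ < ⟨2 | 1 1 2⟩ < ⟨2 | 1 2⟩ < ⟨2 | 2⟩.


Δ(Σ) — 6 vertices, 9 min non-faces:

  {2,4}:  v_{2} + v_{4} = 0 ; sig = ⟨2 | 0⟩
  {3,5}:  v_{3} + v_{5} = 0 ; sig = ⟨2 | 0⟩
  {1,3}:  v_{1} + v_{3} = v_{2} ; sig = ⟨2 | 1⟩
  {1,4}:  v_{1} + v_{4} = v_{5} ; sig = ⟨2 | 1⟩
  {2,3}:  v_{2} + v_{3} = v_{6} ; sig = ⟨2 | 1⟩
  {2,5}:  v_{2} + v_{5} = v_{1} ; sig = ⟨2 | 1⟩
  {4,6}:  v_{4} + v_{6} = v_{3} ; sig = ⟨2 | 1⟩
  {5,6}:  v_{5} + v_{6} = v_{2} ; sig = ⟨2 | 1⟩
  {1,6}:  v_{1} + v_{6} = 2·v_{2} ; sig = ⟨2 | 2⟩

Hence PRS(X_Σ) =
    ⟨2 | 0⟩
    ⟨2 | 0⟩
    ⟨2 | 1⟩
    ⟨2 | 1⟩
    ⟨2 | 1⟩
    ⟨2 | 1⟩
    ⟨2 | 1⟩
    ⟨2 | 1⟩
    ⟨2 | 2⟩


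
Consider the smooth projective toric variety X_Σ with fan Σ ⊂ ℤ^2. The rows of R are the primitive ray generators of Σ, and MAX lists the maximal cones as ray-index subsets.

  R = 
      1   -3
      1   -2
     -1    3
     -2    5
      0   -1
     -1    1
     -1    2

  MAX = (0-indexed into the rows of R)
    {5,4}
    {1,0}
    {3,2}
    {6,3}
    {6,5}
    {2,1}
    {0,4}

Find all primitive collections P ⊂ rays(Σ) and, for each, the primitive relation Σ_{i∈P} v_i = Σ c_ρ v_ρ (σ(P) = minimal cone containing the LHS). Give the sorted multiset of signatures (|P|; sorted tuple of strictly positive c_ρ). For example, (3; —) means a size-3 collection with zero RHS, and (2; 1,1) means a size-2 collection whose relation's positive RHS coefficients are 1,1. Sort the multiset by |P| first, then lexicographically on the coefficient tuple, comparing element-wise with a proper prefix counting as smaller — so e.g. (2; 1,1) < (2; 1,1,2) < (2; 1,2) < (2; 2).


14 collections generate NE(X_Σ); each relation:

  {0,2}:  v_{0} + v_{2} = 0  so sig = (2; —)
  {1,6}:  v_{1} + v_{6} = 0  so sig = (2; —)
  {0,3}:  v_{0} + v_{3} = v_{6}  so sig = (2; 1)
  {0,6}:  v_{0} + v_{6} = v_{4}  so sig = (2; 1)
  {1,3}:  v_{1} + v_{3} = v_{2}  so sig = (2; 1)
  {1,4}:  v_{1} + v_{4} = v_{0}  so sig = (2; 1)
  {1,5}:  v_{1} + v_{5} = v_{4}  so sig = (2; 1)
  {2,4}:  v_{2} + v_{4} = v_{6}  so sig = (2; 1)
  {2,6}:  v_{2} + v_{6} = v_{3}  so sig = (2; 1)
  {4,6}:  v_{4} + v_{6} = v_{5}  so sig = (2; 1)
  {0,5}:  v_{0} + v_{5} = 2·v_{4}  so sig = (2; 2)
  {2,5}:  v_{2} + v_{5} = 2·v_{6}  so sig = (2; 2)
  {3,4}:  v_{3} + v_{4} = 2·v_{6}  so sig = (2; 2)
  {3,5}:  v_{3} + v_{5} = 3·v_{6}  so sig = (2; 3)

so the primitive-relation signature multiset is
{ (2; —) ×2,  (2; 1) ×8,  (2; 2) ×3,  (2; 3) }


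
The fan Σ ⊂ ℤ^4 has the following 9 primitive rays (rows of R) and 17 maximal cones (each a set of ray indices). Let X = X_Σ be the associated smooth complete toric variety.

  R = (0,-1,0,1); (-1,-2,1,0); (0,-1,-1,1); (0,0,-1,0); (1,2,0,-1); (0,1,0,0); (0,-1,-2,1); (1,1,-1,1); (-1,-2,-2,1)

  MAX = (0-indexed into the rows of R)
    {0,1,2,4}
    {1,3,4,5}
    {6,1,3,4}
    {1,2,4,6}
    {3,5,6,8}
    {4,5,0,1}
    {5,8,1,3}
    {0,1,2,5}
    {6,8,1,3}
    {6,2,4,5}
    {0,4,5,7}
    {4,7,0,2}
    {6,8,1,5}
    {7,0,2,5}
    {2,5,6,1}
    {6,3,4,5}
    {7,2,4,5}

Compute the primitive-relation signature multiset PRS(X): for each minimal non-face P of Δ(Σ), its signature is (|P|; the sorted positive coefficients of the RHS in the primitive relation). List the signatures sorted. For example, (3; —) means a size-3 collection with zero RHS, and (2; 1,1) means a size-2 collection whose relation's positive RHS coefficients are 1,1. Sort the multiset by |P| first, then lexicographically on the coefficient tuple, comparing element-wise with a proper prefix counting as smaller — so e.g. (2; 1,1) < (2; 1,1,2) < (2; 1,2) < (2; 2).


The 14 primitive collections of Σ (r=9, n=4):

  P = {0,3}:  v_{0} + v_{3} = v_{2}  ⟹  sig = (2; 1)
  P = {1,7}:  v_{1} + v_{7} = v_{0}  ⟹  sig = (2; 1)
  P = {2,3}:  v_{2} + v_{3} = v_{6}  ⟹  sig = (2; 1)
  P = {7,8}:  v_{7} + v_{8} = v_{2} + v_{5} + v_{6}  ⟹  sig = (2; 1,1,1)
  P = {0,8}:  v_{0} + v_{8} = v_{1} + v_{2} + v_{5} + v_{6}  ⟹  sig = (2; 1,1,1,1)
  P = {2,8}:  v_{2} + v_{8} = v_{1} + v_{5} + 2·v_{6}  ⟹  sig = (2; 1,1,2)
  P = {3,7}:  v_{3} + v_{7} = 2·v_{2} + v_{4} + v_{5}  ⟹  sig = (2; 1,1,2)
  P = {6,7}:  v_{6} + v_{7} = 3·v_{2} + v_{4} + v_{5}  ⟹  sig = (2; 1,1,3)
  P = {0,6}:  v_{0} + v_{6} = 2·v_{2}  ⟹  sig = (2; 2)
  P = {4,8}:  v_{4} + v_{8} = 2·v_{3}  ⟹  sig = (2; 2)
  P = {1,2,4,5}:  v_{1} + v_{2} + v_{4} + v_{5} = 0  ⟹  sig = (4; —)
  P = {0,2,4,5}:  v_{0} + v_{2} + v_{4} + v_{5} = v_{7}  ⟹  sig = (4; 1)
  P = {1,3,5,6}:  v_{1} + v_{3} + v_{5} + v_{6} = v_{8}  ⟹  sig = (4; 1)
  P = {1,4,5,6}:  v_{1} + v_{4} + v_{5} + v_{6} = v_{3}  ⟹  sig = (4; 1)

so the primitive-relation signature multiset is
[(2; 1), (2; 1), (2; 1), (2; 1,1,1), (2; 1,1,1,1), (2; 1,1,2), (2; 1,1,2), (2; 1,1,3), (2; 2), (2; 2), (4; —), (4; 1), (4; 1), (4; 1)]


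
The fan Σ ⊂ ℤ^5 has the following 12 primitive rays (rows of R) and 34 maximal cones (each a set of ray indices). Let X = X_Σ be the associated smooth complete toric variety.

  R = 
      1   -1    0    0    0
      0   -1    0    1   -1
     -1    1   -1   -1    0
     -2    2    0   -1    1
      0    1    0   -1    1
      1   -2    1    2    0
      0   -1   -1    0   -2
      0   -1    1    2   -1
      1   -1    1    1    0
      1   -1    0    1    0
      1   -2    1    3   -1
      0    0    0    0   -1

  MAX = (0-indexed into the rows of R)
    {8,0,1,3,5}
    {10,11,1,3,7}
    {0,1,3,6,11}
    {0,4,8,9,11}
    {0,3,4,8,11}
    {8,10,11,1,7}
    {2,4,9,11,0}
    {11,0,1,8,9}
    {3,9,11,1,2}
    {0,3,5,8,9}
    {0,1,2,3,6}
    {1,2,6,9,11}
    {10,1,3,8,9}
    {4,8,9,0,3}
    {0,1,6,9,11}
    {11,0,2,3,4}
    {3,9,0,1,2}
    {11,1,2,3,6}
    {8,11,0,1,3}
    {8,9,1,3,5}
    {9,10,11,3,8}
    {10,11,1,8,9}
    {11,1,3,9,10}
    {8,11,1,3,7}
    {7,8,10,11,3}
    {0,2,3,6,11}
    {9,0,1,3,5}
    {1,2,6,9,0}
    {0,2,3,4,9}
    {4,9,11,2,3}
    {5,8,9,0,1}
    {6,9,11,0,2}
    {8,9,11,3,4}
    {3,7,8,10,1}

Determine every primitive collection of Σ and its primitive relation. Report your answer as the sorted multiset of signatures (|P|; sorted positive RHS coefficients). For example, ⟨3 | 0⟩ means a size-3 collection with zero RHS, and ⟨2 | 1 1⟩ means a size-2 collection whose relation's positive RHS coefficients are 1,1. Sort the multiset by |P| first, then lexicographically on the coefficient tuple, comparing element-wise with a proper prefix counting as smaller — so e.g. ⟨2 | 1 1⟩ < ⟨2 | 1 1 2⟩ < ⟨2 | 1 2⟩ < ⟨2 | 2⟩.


25 collections generate NE(X_Σ); each relation:

  {1,4}:  v_{1} + v_{4} = 0 ; sig = ⟨2 | 0⟩
  {2,8}:  v_{2} + v_{8} = 0 ; sig = ⟨2 | 0⟩
  {7,9}:  v_{7} + v_{9} = v_{10} ; sig = ⟨2 | 1⟩
  {0,7}:  v_{0} + v_{7} = v_{1} + v_{8} ; sig = ⟨2 | 1 1⟩
  {5,11}:  v_{5} + v_{11} = v_{1} + v_{8} ; sig = ⟨2 | 1 1⟩
  {0,10}:  v_{0} + v_{10} = v_{1} + v_{8} + v_{9} ; sig = ⟨2 | 1 1 1⟩
  {4,6}:  v_{4} + v_{6} = v_{0} + v_{2} + v_{11} ; sig = ⟨2 | 1 1 1⟩
  {6,8}:  v_{6} + v_{8} = v_{0} + v_{1} + v_{11} ; sig = ⟨2 | 1 1 1⟩
  {2,5}:  v_{2} + v_{5} = v_{0} + v_{1} + v_{3} + v_{9} ; sig = ⟨2 | 1 1 1 1⟩
  {2,7}:  v_{2} + v_{7} = v_{1} + v_{3} + v_{9} + v_{11} ; sig = ⟨2 | 1 1 1 1⟩
  {4,5}:  v_{4} + v_{5} = v_{0} + v_{3} + v_{8} + v_{9} ; sig = ⟨2 | 1 1 1 1⟩
  {4,7}:  v_{4} + v_{7} = v_{3} + v_{8} + v_{9} + v_{11} ; sig = ⟨2 | 1 1 1 1⟩
  {2,10}:  v_{2} + v_{10} = v_{1} + v_{3} + 2·v_{9} + v_{11} ; sig = ⟨2 | 1 1 1 2⟩
  {4,10}:  v_{4} + v_{10} = v_{3} + v_{8} + 2·v_{9} + v_{11} ; sig = ⟨2 | 1 1 1 2⟩
  {6,10}:  v_{6} + v_{10} = 2·v_{1} + v_{9} + v_{11} ; sig = ⟨2 | 1 1 2⟩
  {5,7}:  v_{5} + v_{7} = 2·v_{1} + v_{3} + 2·v_{8} + v_{9} ; sig = ⟨2 | 1 1 2 2⟩
  {5,6}:  v_{5} + v_{6} = v_{0} + 2·v_{1} ; sig = ⟨2 | 1 2⟩
  {6,7}:  v_{6} + v_{7} = 2·v_{1} + v_{11} ; sig = ⟨2 | 1 2⟩
  {5,10}:  v_{5} + v_{10} = 2·v_{1} + v_{3} + 2·v_{8} + 2·v_{9} ; sig = ⟨2 | 1 2 2 2⟩
  {3,6,9}:  v_{3} + v_{6} + v_{9} = v_{1} + v_{2} ; sig = ⟨3 | 1 1⟩
  {0,3,9,11}:  v_{0} + v_{3} + v_{9} + v_{11} = 0 ; sig = ⟨4 | 0⟩
  {0,1,2,11}:  v_{0} + v_{1} + v_{2} + v_{11} = v_{6} ; sig = ⟨4 | 1⟩
  {0,1,3,8,9}:  v_{0} + v_{1} + v_{3} + v_{8} + v_{9} = v_{5} ; sig = ⟨5 | 1⟩
  {1,3,8,9,11}:  v_{1} + v_{3} + v_{8} + v_{9} + v_{11} = v_{7} ; sig = ⟨5 | 1⟩
  {1,3,8,10,11}:  v_{1} + v_{3} + v_{8} + v_{10} + v_{11} = 2·v_{7} ; sig = ⟨5 | 2⟩

Hence PRS(X_Σ) =
    ⟨2 | 0⟩
    ⟨2 | 0⟩
    ⟨2 | 1⟩
    ⟨2 | 1 1⟩
    ⟨2 | 1 1⟩
    ⟨2 | 1 1 1⟩
    ⟨2 | 1 1 1⟩
    ⟨2 | 1 1 1⟩
    ⟨2 | 1 1 1 1⟩
    ⟨2 | 1 1 1 1⟩
    ⟨2 | 1 1 1 1⟩
    ⟨2 | 1 1 1 1⟩
    ⟨2 | 1 1 1 2⟩
    ⟨2 | 1 1 1 2⟩
    ⟨2 | 1 1 2⟩
    ⟨2 | 1 1 2 2⟩
    ⟨2 | 1 2⟩
    ⟨2 | 1 2⟩
    ⟨2 | 1 2 2 2⟩
    ⟨3 | 1 1⟩
    ⟨4 | 0⟩
    ⟨4 | 1⟩
    ⟨5 | 1⟩
    ⟨5 | 1⟩
    ⟨5 | 2⟩


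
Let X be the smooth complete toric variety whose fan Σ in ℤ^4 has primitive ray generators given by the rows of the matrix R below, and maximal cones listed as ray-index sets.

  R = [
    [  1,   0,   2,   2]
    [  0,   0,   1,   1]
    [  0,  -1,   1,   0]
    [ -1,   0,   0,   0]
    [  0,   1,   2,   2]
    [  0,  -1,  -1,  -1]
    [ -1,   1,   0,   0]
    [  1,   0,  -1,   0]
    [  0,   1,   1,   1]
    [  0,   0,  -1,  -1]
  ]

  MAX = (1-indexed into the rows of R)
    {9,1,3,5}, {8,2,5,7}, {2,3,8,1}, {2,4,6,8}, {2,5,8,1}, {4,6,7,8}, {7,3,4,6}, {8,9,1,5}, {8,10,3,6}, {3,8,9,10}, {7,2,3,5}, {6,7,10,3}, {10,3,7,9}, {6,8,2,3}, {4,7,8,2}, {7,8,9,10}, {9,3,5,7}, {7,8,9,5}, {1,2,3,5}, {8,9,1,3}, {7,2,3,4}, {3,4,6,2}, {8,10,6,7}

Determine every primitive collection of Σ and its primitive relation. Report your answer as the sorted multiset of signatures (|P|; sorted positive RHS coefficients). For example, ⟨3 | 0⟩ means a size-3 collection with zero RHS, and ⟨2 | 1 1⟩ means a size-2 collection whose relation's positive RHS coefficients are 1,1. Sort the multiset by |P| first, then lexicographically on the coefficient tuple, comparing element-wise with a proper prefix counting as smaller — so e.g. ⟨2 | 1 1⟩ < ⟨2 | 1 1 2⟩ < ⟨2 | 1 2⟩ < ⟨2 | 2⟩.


The 16 primitive collections of Σ (r=10, n=4):

  P = {2,10}:  v_{2} + v_{10} = 0 — sig = ⟨2 | 0⟩
  P = {6,9}:  v_{6} + v_{9} = 0 — sig = ⟨2 | 0⟩
  P = {1,7}:  v_{1} + v_{7} = v_{5} — sig = ⟨2 | 1⟩
  P = {2,9}:  v_{2} + v_{9} = v_{5} — sig = ⟨2 | 1⟩
  P = {5,6}:  v_{5} + v_{6} = v_{2} — sig = ⟨2 | 1⟩
  P = {5,10}:  v_{5} + v_{10} = v_{9} — sig = ⟨2 | 1⟩
  P = {4,9}:  v_{4} + v_{9} = v_{2} + v_{7} — sig = ⟨2 | 1 1⟩
  P = {4,10}:  v_{4} + v_{10} = v_{6} + v_{7} — sig = ⟨2 | 1 1⟩
  P = {1,6}:  v_{1} + v_{6} = v_{2} + v_{3} + v_{8} — sig = ⟨2 | 1 1 1⟩
  P = {1,10}:  v_{1} + v_{10} = v_{3} + v_{8} + v_{9} — sig = ⟨2 | 1 1 1⟩
  P = {4,5}:  v_{4} + v_{5} = 2·v_{2} + v_{7} — sig = ⟨2 | 1 2⟩
  P = {1,4}:  v_{1} + v_{4} = 2·v_{2} — sig = ⟨2 | 2⟩
  P = {3,7,8}:  v_{3} + v_{7} + v_{8} = 0 — sig = ⟨3 | 0⟩
  P = {2,6,7}:  v_{2} + v_{6} + v_{7} = v_{4} — sig = ⟨3 | 1⟩
  P = {3,5,8}:  v_{3} + v_{5} + v_{8} = v_{1} — sig = ⟨3 | 1⟩
  P = {3,4,8}:  v_{3} + v_{4} + v_{8} = v_{2} + v_{6} — sig = ⟨3 | 1 1⟩

so the primitive-relation signature multiset is
{ ⟨2 | 0⟩ ×2,  ⟨2 | 1⟩ ×4,  ⟨2 | 1 1⟩ ×2,  ⟨2 | 1 1 1⟩ ×2,  ⟨2 | 1 2⟩,  ⟨2 | 2⟩,  ⟨3 | 0⟩,  ⟨3 | 1⟩ ×2,  ⟨3 | 1 1⟩ }


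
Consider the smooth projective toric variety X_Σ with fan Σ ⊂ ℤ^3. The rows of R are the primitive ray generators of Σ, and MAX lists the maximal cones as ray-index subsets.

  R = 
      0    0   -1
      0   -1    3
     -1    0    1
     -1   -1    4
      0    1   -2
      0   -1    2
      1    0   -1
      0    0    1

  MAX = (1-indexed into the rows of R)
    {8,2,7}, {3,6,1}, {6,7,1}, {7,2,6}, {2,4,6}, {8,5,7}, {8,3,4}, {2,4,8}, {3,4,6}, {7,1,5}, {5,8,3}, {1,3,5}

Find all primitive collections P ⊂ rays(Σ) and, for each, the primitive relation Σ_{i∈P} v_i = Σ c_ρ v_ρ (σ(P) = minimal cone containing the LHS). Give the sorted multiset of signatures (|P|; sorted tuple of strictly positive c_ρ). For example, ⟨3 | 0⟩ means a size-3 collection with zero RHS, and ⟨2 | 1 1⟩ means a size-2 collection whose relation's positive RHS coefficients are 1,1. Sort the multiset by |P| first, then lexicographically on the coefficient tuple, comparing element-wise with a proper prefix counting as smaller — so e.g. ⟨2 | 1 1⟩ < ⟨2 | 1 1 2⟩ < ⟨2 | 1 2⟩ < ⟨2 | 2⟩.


10 collections generate NE(X_Σ); each relation:

  {1,8}:  v_{1} + v_{8} = 0  ⇒ sig = ⟨2 | 0⟩
  {3,7}:  v_{3} + v_{7} = 0  ⇒ sig = ⟨2 | 0⟩
  {5,6}:  v_{5} + v_{6} = 0  ⇒ sig = ⟨2 | 0⟩
  {1,2}:  v_{1} + v_{2} = v_{6}  ⇒ sig = ⟨2 | 1⟩
  {2,3}:  v_{2} + v_{3} = v_{4}  ⇒ sig = ⟨2 | 1⟩
  {2,5}:  v_{2} + v_{5} = v_{8}  ⇒ sig = ⟨2 | 1⟩
  {4,7}:  v_{4} + v_{7} = v_{2}  ⇒ sig = ⟨2 | 1⟩
  {6,8}:  v_{6} + v_{8} = v_{2}  ⇒ sig = ⟨2 | 1⟩
  {1,4}:  v_{1} + v_{4} = v_{3} + v_{6}  ⇒ sig = ⟨2 | 1 1⟩
  {4,5}:  v_{4} + v_{5} = v_{3} + v_{8}  ⇒ sig = ⟨2 | 1 1⟩

Hence PRS(X_Σ) =
    ⟨2 | 0⟩
    ⟨2 | 0⟩
    ⟨2 | 0⟩
    ⟨2 | 1⟩
    ⟨2 | 1⟩
    ⟨2 | 1⟩
    ⟨2 | 1⟩
    ⟨2 | 1⟩
    ⟨2 | 1 1⟩
    ⟨2 | 1 1⟩


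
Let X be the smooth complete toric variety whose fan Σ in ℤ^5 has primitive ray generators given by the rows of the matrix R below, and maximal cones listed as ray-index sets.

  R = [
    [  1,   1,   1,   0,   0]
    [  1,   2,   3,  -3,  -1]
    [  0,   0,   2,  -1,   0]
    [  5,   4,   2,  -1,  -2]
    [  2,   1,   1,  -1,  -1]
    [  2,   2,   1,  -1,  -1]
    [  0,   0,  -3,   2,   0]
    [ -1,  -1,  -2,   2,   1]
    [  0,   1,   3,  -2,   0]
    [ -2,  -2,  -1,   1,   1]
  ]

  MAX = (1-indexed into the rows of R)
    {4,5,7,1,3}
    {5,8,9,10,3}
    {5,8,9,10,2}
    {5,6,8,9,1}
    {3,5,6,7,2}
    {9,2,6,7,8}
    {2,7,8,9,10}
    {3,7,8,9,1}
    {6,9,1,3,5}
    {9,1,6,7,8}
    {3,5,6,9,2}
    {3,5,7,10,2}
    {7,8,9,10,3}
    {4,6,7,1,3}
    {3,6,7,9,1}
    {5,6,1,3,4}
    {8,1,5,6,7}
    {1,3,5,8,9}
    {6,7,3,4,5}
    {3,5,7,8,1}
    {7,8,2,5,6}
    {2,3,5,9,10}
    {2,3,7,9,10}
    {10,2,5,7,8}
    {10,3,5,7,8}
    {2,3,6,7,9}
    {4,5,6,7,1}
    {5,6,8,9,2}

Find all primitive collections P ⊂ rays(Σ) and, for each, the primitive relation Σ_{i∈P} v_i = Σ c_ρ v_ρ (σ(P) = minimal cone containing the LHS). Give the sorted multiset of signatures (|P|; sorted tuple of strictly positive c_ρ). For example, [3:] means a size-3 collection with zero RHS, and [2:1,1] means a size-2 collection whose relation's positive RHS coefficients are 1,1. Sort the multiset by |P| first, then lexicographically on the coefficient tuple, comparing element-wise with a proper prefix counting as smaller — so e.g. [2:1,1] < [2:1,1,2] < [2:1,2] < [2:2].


Δ(Σ) — 10 vertices, 11 min non-faces:

  • {6,10}:  v_{6} + v_{10} = 0  ⟹  sig = [2:]
  • {1,2}:  v_{1} + v_{2} = v_{6} + v_{9}  ⟹  sig = [2:1,1]
  • {1,10}:  v_{1} + v_{10} = v_{3} + v_{8}  ⟹  sig = [2:1,1]
  • {4,10}:  v_{4} + v_{10} = v_{1} + v_{3} + v_{5} + v_{7}  ⟹  sig = [2:1,1,1,1]
  • {4,8}:  v_{4} + v_{8} = 2·v_{1} + v_{5} + v_{7}  ⟹  sig = [2:1,1,2]
  • {4,9}:  v_{4} + v_{9} = v_{1} + v_{3} + 2·v_{6}  ⟹  sig = [2:1,1,2]
  • {2,4}:  v_{2} + v_{4} = v_{3} + 3·v_{6}  ⟹  sig = [2:1,3]
  • {2,3,8}:  v_{2} + v_{3} + v_{8} = v_{9}  ⟹  sig = [3:1]
  • {3,6,8}:  v_{3} + v_{6} + v_{8} = v_{1}  ⟹  sig = [3:1]
  • {5,7,9}:  v_{5} + v_{7} + v_{9} = v_{6}  ⟹  sig = [3:1]
  • {1,3,5,6,7}:  v_{1} + v_{3} + v_{5} + v_{6} + v_{7} = v_{4}  ⟹  sig = [5:1]

Signatures (|P|; sorted positive RHS coefficients), sorted:
    [2:]
    [2:1,1]
    [2:1,1]
    [2:1,1,1,1]
    [2:1,1,2]
    [2:1,1,2]
    [2:1,3]
    [3:1]
    [3:1]
    [3:1]
    [5:1]


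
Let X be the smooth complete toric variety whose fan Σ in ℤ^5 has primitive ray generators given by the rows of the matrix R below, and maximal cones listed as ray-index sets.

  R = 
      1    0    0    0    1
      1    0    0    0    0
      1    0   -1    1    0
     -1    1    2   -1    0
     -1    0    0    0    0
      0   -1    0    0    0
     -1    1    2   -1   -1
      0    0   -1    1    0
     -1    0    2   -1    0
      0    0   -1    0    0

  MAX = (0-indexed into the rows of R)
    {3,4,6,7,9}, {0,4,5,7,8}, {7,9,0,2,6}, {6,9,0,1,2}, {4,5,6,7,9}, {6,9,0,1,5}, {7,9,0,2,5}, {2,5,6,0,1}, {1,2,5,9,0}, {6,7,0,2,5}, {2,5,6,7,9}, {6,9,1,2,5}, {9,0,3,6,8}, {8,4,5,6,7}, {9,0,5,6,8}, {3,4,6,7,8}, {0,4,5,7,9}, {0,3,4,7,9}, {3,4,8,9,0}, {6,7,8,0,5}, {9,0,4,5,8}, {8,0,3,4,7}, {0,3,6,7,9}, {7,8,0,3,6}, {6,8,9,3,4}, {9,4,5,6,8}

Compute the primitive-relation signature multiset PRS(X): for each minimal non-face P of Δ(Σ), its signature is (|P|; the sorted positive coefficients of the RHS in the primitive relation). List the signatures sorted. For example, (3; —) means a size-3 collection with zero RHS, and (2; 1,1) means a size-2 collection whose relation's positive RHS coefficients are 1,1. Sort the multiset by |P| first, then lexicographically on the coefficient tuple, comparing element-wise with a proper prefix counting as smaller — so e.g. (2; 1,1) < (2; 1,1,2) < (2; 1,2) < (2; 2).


12 collections generate NE(X_Σ); each relation:

  P={1,4}:  v_{1} + v_{4} = 0  →  sig = (2; —)
  P={1,7}:  v_{1} + v_{7} = v_{2}  →  sig = (2; 1)
  P={2,4}:  v_{2} + v_{4} = v_{7}  →  sig = (2; 1)
  P={3,5}:  v_{3} + v_{5} = v_{8}  →  sig = (2; 1)
  P={1,3}:  v_{1} + v_{3} = v_{0} + v_{6}  →  sig = (2; 1,1)
  P={1,8}:  v_{1} + v_{8} = v_{0} + v_{5} + v_{6}  →  sig = (2; 1,1,1)
  P={2,3}:  v_{2} + v_{3} = v_{0} + v_{6} + v_{7}  →  sig = (2; 1,1,1)
  P={2,8}:  v_{2} + v_{8} = v_{0} + v_{5} + v_{6} + v_{7}  →  sig = (2; 1,1,1,1)
  P={0,4,6}:  v_{0} + v_{4} + v_{6} = v_{3}  →  sig = (3; 1)
  P={7,8,9}:  v_{7} + v_{8} + v_{9} = v_{4}  →  sig = (3; 1)
  P={0,5,6,7,9}:  v_{0} + v_{5} + v_{6} + v_{7} + v_{9} = 0  →  sig = (5; —)
  P={0,2,5,6,9}:  v_{0} + v_{2} + v_{5} + v_{6} + v_{9} = v_{1}  →  sig = (5; 1)

Sorted signature multiset PRS(X):
{ (2; —),  (2; 1) ×3,  (2; 1,1),  (2; 1,1,1) ×2,  (2; 1,1,1,1),  (3; 1) ×2,  (5; —),  (5; 1) }


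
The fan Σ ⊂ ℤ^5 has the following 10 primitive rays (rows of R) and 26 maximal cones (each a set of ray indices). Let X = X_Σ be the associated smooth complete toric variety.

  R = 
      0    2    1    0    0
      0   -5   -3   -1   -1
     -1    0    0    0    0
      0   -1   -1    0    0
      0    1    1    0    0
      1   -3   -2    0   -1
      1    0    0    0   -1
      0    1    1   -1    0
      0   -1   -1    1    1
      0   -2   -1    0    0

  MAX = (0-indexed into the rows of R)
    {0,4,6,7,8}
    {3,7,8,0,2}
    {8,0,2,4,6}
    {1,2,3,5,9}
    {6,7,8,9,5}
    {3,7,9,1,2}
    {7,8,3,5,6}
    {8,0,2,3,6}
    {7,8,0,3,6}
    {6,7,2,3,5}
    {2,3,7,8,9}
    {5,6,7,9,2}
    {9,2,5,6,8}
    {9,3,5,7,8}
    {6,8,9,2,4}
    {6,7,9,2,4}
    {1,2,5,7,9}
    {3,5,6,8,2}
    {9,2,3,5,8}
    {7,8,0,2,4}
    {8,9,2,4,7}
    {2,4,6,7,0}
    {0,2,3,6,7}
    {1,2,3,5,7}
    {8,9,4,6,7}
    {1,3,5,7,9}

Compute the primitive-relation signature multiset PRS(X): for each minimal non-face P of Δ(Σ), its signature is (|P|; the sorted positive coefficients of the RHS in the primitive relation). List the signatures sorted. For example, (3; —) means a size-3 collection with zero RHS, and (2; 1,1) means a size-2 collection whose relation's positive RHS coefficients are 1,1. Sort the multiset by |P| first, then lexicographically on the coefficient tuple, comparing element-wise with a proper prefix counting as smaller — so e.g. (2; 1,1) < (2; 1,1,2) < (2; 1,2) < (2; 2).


12 minimal non-faces of Δ(Σ) (on 10 rays):

  P={0,9}:  v_{0} + v_{9} = 0  →  sig = (2; —)
  P={3,4}:  v_{3} + v_{4} = 0  →  sig = (2; —)
  P={0,5}:  v_{0} + v_{5} = v_{3} + v_{6}  →  sig = (2; 1,1)
  P={4,5}:  v_{4} + v_{5} = v_{6} + v_{9}  →  sig = (2; 1,1)
  P={0,1}:  v_{0} + v_{1} = v_{2} + v_{3} + v_{5} + v_{7}  →  sig = (2; 1,1,1,1)
  P={1,4}:  v_{1} + v_{4} = v_{2} + v_{5} + v_{7} + v_{9}  →  sig = (2; 1,1,1,1)
  P={1,6}:  v_{1} + v_{6} = v_{2} + 2·v_{5} + v_{7}  →  sig = (2; 1,1,2)
  P={1,8}:  v_{1} + v_{8} = 2·v_{3} + 2·v_{9}  →  sig = (2; 2,2)
  P={3,6,9}:  v_{3} + v_{6} + v_{9} = v_{5}  →  sig = (3; 1)
  P={2,6,7,8}:  v_{2} + v_{6} + v_{7} + v_{8} = 0  →  sig = (4; —)
  P={2,5,7,8}:  v_{2} + v_{5} + v_{7} + v_{8} = v_{3} + v_{9}  →  sig = (4; 1,1)
  P={2,3,5,7,9}:  v_{2} + v_{3} + v_{5} + v_{7} + v_{9} = v_{1}  →  sig = (5; 1)

Signatures (|P|; sorted positive RHS coefficients), sorted:
    |P|=2: 8 collections, coeffs (), (), (1,1), (1,1), (1,1,1,1), (1,1,1,1), (1,1,2), (2,2)
    |P|=3: 1 collection, coeffs (1)
    |P|=4: 2 collections, coeffs (), (1,1)
    |P|=5: 1 collection, coeffs (1)


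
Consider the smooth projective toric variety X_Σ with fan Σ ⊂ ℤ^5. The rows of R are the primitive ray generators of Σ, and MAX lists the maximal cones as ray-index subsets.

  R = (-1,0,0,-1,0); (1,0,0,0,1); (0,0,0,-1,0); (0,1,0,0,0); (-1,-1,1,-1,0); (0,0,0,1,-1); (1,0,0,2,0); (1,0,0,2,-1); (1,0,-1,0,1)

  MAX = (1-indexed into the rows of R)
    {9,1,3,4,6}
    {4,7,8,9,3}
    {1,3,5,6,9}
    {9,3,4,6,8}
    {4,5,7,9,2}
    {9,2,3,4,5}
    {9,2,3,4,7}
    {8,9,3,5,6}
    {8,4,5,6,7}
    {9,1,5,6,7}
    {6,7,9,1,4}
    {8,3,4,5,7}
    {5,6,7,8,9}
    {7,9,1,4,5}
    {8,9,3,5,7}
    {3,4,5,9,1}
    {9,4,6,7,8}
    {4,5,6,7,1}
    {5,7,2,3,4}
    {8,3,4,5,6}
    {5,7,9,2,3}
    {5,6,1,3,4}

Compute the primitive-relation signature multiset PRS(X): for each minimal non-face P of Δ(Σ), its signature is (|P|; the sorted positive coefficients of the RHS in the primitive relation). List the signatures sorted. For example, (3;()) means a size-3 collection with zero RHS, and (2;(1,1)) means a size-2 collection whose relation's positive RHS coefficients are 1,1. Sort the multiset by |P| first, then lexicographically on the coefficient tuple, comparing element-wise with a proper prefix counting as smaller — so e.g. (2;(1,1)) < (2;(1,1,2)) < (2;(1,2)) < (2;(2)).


Σ has 9 primitive collections:

  P = {1,8}:  v_{1} + v_{8} = v_{6}  ⟹  sig = (2;(1))
  P = {2,6}:  v_{2} + v_{6} = v_{3} + v_{7}  ⟹  sig = (2;(1,1))
  P = {1,2}:  v_{1} + v_{2} = v_{4} + v_{5} + v_{9}  ⟹  sig = (2;(1,1,1))
  P = {2,8}:  v_{2} + v_{8} = 2·v_{3} + 2·v_{7}  ⟹  sig = (2;(2,2))
  P = {1,3,7}:  v_{1} + v_{3} + v_{7} = 0  ⟹  sig = (3;())
  P = {3,6,7}:  v_{3} + v_{6} + v_{7} = v_{8}  ⟹  sig = (3;(1))
  P = {4,5,6,9}:  v_{4} + v_{5} + v_{6} + v_{9} = 0  ⟹  sig = (4;())
  P = {4,5,8,9}:  v_{4} + v_{5} + v_{8} + v_{9} = v_{3} + v_{7}  ⟹  sig = (4;(1,1))
  P = {3,4,5,7,9}:  v_{3} + v_{4} + v_{5} + v_{7} + v_{9} = v_{2}  ⟹  sig = (5;(1))

so the primitive-relation signature multiset is
{ (2;(1)),  (2;(1,1)),  (2;(1,1,1)),  (2;(2,2)),  (3;()),  (3;(1)),  (4;()),  (4;(1,1)),  (5;(1)) }


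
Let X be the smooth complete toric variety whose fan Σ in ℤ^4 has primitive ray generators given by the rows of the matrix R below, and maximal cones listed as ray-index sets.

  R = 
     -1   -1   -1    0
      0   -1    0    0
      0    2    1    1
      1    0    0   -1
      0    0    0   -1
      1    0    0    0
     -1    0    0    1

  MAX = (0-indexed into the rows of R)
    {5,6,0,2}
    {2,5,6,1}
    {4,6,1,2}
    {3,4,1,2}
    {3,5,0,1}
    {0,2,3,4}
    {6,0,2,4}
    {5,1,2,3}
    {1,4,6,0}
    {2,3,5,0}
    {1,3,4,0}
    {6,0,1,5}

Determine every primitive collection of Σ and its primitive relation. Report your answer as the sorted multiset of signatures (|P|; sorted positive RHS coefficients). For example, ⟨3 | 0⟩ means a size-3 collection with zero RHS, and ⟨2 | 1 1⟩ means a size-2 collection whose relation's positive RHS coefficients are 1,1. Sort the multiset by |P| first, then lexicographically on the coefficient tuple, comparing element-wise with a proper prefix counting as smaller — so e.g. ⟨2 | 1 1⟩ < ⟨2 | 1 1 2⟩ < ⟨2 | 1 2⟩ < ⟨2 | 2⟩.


Minimal non-faces — 3 found among 7 rays, 12 max cones:

  • {3,6}:  v_{3} + v_{6} = 0 ; sig = ⟨2 | 0⟩
  • {4,5}:  v_{4} + v_{5} = v_{3} ; sig = ⟨2 | 1⟩
  • {0,1,2}:  v_{0} + v_{1} + v_{2} = v_{6} ; sig = ⟨3 | 1⟩

Signatures (|P|; sorted positive RHS coefficients), sorted:
{ ⟨2 | 0⟩,  ⟨2 | 1⟩,  ⟨3 | 1⟩ }


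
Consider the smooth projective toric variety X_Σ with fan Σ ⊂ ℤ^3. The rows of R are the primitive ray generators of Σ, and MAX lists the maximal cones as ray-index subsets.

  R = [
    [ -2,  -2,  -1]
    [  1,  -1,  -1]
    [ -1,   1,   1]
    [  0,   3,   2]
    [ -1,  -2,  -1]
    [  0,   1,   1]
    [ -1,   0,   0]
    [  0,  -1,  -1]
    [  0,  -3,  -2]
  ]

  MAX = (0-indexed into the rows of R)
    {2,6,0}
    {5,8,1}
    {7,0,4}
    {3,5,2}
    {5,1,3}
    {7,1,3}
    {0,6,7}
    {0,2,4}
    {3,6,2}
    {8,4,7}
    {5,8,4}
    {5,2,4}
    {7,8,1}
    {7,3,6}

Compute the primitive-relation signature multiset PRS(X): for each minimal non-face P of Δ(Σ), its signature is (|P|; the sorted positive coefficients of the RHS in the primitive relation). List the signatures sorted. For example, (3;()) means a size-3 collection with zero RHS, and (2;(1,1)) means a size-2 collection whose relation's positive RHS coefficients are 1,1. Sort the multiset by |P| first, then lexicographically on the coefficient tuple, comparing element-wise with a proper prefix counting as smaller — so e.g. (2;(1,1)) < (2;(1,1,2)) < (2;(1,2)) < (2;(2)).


Δ(Σ) — 9 vertices, 15 min non-faces:

  • {1,2}:  v_{1} + v_{2} = 0  ⇒ sig = (2;())
  • {3,8}:  v_{3} + v_{8} = 0  ⇒ sig = (2;())
  • {5,7}:  v_{5} + v_{7} = 0  ⇒ sig = (2;())
  • {1,4}:  v_{1} + v_{4} = v_{8}  ⇒ sig = (2;(1))
  • {1,6}:  v_{1} + v_{6} = v_{7}  ⇒ sig = (2;(1))
  • {2,7}:  v_{2} + v_{7} = v_{6}  ⇒ sig = (2;(1))
  • {2,8}:  v_{2} + v_{8} = v_{4}  ⇒ sig = (2;(1))
  • {3,4}:  v_{3} + v_{4} = v_{2}  ⇒ sig = (2;(1))
  • {4,6}:  v_{4} + v_{6} = v_{0}  ⇒ sig = (2;(1))
  • {5,6}:  v_{5} + v_{6} = v_{2}  ⇒ sig = (2;(1))
  • {0,1}:  v_{0} + v_{1} = v_{4} + v_{7}  ⇒ sig = (2;(1,1))
  • {0,3}:  v_{0} + v_{3} = v_{2} + v_{6}  ⇒ sig = (2;(1,1))
  • {0,5}:  v_{0} + v_{5} = v_{2} + v_{4}  ⇒ sig = (2;(1,1))
  • {6,8}:  v_{6} + v_{8} = v_{4} + v_{7}  ⇒ sig = (2;(1,1))
  • {0,8}:  v_{0} + v_{8} = 2·v_{4} + v_{7}  ⇒ sig = (2;(1,2))

so the primitive-relation signature multiset is
    (2;())
    (2;())
    (2;())
    (2;(1))
    (2;(1))
    (2;(1))
    (2;(1))
    (2;(1))
    (2;(1))
    (2;(1))
    (2;(1,1))
    (2;(1,1))
    (2;(1,1))
    (2;(1,1))
    (2;(1,2))


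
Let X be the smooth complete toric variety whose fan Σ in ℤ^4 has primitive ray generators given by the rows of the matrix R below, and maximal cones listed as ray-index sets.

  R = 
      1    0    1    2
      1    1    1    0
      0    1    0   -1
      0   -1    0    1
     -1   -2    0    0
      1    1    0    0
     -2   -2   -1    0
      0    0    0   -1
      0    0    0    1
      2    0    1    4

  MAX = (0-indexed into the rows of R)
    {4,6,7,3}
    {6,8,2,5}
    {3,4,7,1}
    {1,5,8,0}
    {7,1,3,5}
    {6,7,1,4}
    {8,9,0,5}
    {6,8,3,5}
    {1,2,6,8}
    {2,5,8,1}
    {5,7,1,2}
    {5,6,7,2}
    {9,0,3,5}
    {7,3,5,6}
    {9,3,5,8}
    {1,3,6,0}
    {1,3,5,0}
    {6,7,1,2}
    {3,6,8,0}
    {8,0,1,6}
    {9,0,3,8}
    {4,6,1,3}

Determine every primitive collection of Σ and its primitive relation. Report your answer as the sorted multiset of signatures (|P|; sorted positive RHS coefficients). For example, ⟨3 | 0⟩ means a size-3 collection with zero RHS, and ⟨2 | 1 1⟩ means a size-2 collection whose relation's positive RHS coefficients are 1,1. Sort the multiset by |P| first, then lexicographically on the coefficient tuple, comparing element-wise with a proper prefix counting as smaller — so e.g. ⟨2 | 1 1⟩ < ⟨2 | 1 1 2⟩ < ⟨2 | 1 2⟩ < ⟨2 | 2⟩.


Primitive collections (18):

  P={2,3}:  v_{2} + v_{3} = 0 ; sig = ⟨2 | 0⟩
  P={7,8}:  v_{7} + v_{8} = 0 ; sig = ⟨2 | 0⟩
  P={0,2}:  v_{0} + v_{2} = v_{1} + v_{8} ; sig = ⟨2 | 1 1⟩
  P={0,7}:  v_{0} + v_{7} = v_{1} + v_{3} ; sig = ⟨2 | 1 1⟩
  P={4,5}:  v_{4} + v_{5} = v_{3} + v_{7} ; sig = ⟨2 | 1 1⟩
  P={2,4}:  v_{2} + v_{4} = v_{1} + v_{6} + v_{7} ; sig = ⟨2 | 1 1 1⟩
  P={2,9}:  v_{2} + v_{9} = v_{0} + v_{5} + v_{8} ; sig = ⟨2 | 1 1 1⟩
  P={4,8}:  v_{4} + v_{8} = v_{1} + v_{3} + v_{6} ; sig = ⟨2 | 1 1 1⟩
  P={7,9}:  v_{7} + v_{9} = v_{0} + v_{3} + v_{5} ; sig = ⟨2 | 1 1 1⟩
  P={1,9}:  v_{1} + v_{9} = 2·v_{0} + v_{5} ; sig = ⟨2 | 1 2⟩
  P={4,9}:  v_{4} + v_{9} = v_{0} + 2·v_{3} ; sig = ⟨2 | 1 2⟩
  P={0,4}:  v_{0} + v_{4} = 2·v_{1} + 2·v_{3} + v_{6} ; sig = ⟨2 | 1 2 2⟩
  P={6,9}:  v_{6} + v_{9} = 2·v_{3} + 2·v_{8} ; sig = ⟨2 | 2 2⟩
  P={1,5,6}:  v_{1} + v_{5} + v_{6} = 0 ; sig = ⟨3 | 0⟩
  P={1,3,8}:  v_{1} + v_{3} + v_{8} = v_{0} ; sig = ⟨3 | 1⟩
  P={0,5,6}:  v_{0} + v_{5} + v_{6} = v_{3} + v_{8} ; sig = ⟨3 | 1 1⟩
  P={0,3,5,8}:  v_{0} + v_{3} + v_{5} + v_{8} = v_{9} ; sig = ⟨4 | 1⟩
  P={1,3,6,7}:  v_{1} + v_{3} + v_{6} + v_{7} = v_{4} ; sig = ⟨4 | 1⟩

Sorted signature multiset PRS(X):
{ ⟨2 | 0⟩ ×2,  ⟨2 | 1 1⟩ ×3,  ⟨2 | 1 1 1⟩ ×4,  ⟨2 | 1 2⟩ ×2,  ⟨2 | 1 2 2⟩,  ⟨2 | 2 2⟩,  ⟨3 | 0⟩,  ⟨3 | 1⟩,  ⟨3 | 1 1⟩,  ⟨4 | 1⟩ ×2 }


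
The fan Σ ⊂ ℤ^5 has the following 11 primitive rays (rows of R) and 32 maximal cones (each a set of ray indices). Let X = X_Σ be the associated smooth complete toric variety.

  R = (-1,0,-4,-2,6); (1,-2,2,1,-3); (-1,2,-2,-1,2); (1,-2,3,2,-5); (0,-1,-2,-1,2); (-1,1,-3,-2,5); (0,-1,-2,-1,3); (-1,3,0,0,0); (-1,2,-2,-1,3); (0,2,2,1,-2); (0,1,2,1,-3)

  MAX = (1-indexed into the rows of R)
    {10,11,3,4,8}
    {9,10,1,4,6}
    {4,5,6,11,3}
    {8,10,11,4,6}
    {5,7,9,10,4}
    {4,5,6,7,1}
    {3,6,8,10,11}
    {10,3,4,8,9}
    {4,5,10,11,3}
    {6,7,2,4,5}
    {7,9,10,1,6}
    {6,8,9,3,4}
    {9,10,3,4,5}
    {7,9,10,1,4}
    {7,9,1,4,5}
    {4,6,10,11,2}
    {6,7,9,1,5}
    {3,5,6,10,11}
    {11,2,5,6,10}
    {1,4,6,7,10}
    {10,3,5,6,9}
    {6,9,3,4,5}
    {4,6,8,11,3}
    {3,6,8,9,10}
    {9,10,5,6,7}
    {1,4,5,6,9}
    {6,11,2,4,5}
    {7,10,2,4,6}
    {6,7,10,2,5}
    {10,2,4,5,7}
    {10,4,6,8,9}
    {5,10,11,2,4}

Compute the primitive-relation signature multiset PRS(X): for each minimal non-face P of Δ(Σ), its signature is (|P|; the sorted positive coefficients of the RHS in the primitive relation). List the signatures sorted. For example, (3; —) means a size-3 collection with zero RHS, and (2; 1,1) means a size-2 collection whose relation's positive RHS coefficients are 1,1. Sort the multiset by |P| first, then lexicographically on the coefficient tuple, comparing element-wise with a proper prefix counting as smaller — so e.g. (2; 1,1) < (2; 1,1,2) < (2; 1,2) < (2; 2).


Primitive collections (16):

  • {2,9}:  v_{2} + v_{9} = 0  ⟹  sig = (2; —)
  • {7,11}:  v_{7} + v_{11} = 0  ⟹  sig = (2; —)
  • {2,8}:  v_{2} + v_{8} = v_{11}  ⟹  sig = (2; 1)
  • {5,8}:  v_{5} + v_{8} = v_{3}  ⟹  sig = (2; 1)
  • {7,8}:  v_{7} + v_{8} = v_{9}  ⟹  sig = (2; 1)
  • {9,11}:  v_{9} + v_{11} = v_{8}  ⟹  sig = (2; 1)
  • {2,3}:  v_{2} + v_{3} = v_{5} + v_{11}  ⟹  sig = (2; 1,1)
  • {3,7}:  v_{3} + v_{7} = v_{5} + v_{9}  ⟹  sig = (2; 1,1)
  • {1,2}:  v_{1} + v_{2} = v_{4} + v_{6} + v_{7}  ⟹  sig = (2; 1,1,1)
  • {1,11}:  v_{1} + v_{11} = v_{4} + v_{6} + v_{9}  ⟹  sig = (2; 1,1,1)
  • {1,3}:  v_{1} + v_{3} = v_{4} + v_{5} + v_{6} + 2·v_{9}  ⟹  sig = (2; 1,1,1,2)
  • {1,8}:  v_{1} + v_{8} = v_{4} + v_{6} + 2·v_{9}  ⟹  sig = (2; 1,1,2)
  • {1,5,10}:  v_{1} + v_{5} + v_{10} = v_{7} + v_{9}  ⟹  sig = (3; 1,1)
  • {4,5,6,10}:  v_{4} + v_{5} + v_{6} + v_{10} = 0  ⟹  sig = (4; —)
  • {3,4,6,10}:  v_{3} + v_{4} + v_{6} + v_{10} = v_{8}  ⟹  sig = (4; 1)
  • {4,6,7,9}:  v_{4} + v_{6} + v_{7} + v_{9} = v_{1}  ⟹  sig = (4; 1)

Hence PRS(X_Σ) =
{ (2; —) ×2,  (2; 1) ×4,  (2; 1,1) ×2,  (2; 1,1,1) ×2,  (2; 1,1,1,2),  (2; 1,1,2),  (3; 1,1),  (4; —),  (4; 1) ×2 }


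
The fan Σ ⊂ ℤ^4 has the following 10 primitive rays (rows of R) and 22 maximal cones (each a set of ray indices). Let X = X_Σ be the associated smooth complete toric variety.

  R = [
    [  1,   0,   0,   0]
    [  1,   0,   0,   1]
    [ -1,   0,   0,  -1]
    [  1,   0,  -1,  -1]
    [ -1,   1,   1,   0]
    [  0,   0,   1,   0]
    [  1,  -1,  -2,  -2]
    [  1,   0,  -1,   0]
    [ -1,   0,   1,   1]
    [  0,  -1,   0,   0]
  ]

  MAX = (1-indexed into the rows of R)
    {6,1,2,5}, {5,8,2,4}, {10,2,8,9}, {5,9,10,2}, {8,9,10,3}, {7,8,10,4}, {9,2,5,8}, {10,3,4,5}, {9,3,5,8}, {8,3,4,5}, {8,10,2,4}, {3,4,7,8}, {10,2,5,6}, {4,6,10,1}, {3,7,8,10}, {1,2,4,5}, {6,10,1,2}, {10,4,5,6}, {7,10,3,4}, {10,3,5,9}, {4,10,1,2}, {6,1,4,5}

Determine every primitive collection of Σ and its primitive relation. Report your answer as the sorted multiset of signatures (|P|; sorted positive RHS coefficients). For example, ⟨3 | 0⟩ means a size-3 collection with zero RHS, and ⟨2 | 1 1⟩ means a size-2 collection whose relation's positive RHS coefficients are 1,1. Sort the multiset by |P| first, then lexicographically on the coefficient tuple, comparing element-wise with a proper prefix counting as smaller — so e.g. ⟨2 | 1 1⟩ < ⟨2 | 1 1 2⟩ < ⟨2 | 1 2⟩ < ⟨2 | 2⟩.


18 collections generate NE(X_Σ); each relation:

  • {2,3}:  v_{2} + v_{3} = 0  ⇒ sig = ⟨2 | 0⟩
  • {4,9}:  v_{4} + v_{9} = 0  ⇒ sig = ⟨2 | 0⟩
  • {6,8}:  v_{6} + v_{8} = v_{1}  ⇒ sig = ⟨2 | 1⟩
  • {1,8}:  v_{1} + v_{8} = v_{2} + v_{4}  ⇒ sig = ⟨2 | 1 1⟩
  • {5,7}:  v_{5} + v_{7} = v_{3} + v_{4}  ⇒ sig = ⟨2 | 1 1⟩
  • {1,3}:  v_{1} + v_{3} = v_{4} + v_{5} + v_{10}  ⇒ sig = ⟨2 | 1 1 1⟩
  • {1,9}:  v_{1} + v_{9} = v_{2} + v_{5} + v_{10}  ⇒ sig = ⟨2 | 1 1 1⟩
  • {2,7}:  v_{2} + v_{7} = v_{4} + v_{8} + v_{10}  ⇒ sig = ⟨2 | 1 1 1⟩
  • {7,9}:  v_{7} + v_{9} = v_{3} + v_{8} + v_{10}  ⇒ sig = ⟨2 | 1 1 1⟩
  • {1,7}:  v_{1} + v_{7} = 2·v_{4} + v_{10}  ⇒ sig = ⟨2 | 1 2⟩
  • {3,6}:  v_{3} + v_{6} = v_{4} + 2·v_{5} + 2·v_{10}  ⇒ sig = ⟨2 | 1 2 2⟩
  • {6,7}:  v_{6} + v_{7} = 2·v_{4} + v_{5} + 2·v_{10}  ⇒ sig = ⟨2 | 1 2 2⟩
  • {6,9}:  v_{6} + v_{9} = v_{2} + 2·v_{5} + 2·v_{10}  ⇒ sig = ⟨2 | 1 2 2⟩
  • {5,8,10}:  v_{5} + v_{8} + v_{10} = 0  ⇒ sig = ⟨3 | 0⟩
  • {1,5,10}:  v_{1} + v_{5} + v_{10} = v_{6}  ⇒ sig = ⟨3 | 1⟩
  • {2,4,6}:  v_{2} + v_{4} + v_{6} = 2·v_{1}  ⇒ sig = ⟨3 | 2⟩
  • {2,4,5,10}:  v_{2} + v_{4} + v_{5} + v_{10} = v_{1}  ⇒ sig = ⟨4 | 1⟩
  • {3,4,8,10}:  v_{3} + v_{4} + v_{8} + v_{10} = v_{7}  ⇒ sig = ⟨4 | 1⟩

Sorted signature multiset PRS(X):
    ⟨2 | 0⟩
    ⟨2 | 0⟩
    ⟨2 | 1⟩
    ⟨2 | 1 1⟩
    ⟨2 | 1 1⟩
    ⟨2 | 1 1 1⟩
    ⟨2 | 1 1 1⟩
    ⟨2 | 1 1 1⟩
    ⟨2 | 1 1 1⟩
    ⟨2 | 1 2⟩
    ⟨2 | 1 2 2⟩
    ⟨2 | 1 2 2⟩
    ⟨2 | 1 2 2⟩
    ⟨3 | 0⟩
    ⟨3 | 1⟩
    ⟨3 | 2⟩
    ⟨4 | 1⟩
    ⟨4 | 1⟩


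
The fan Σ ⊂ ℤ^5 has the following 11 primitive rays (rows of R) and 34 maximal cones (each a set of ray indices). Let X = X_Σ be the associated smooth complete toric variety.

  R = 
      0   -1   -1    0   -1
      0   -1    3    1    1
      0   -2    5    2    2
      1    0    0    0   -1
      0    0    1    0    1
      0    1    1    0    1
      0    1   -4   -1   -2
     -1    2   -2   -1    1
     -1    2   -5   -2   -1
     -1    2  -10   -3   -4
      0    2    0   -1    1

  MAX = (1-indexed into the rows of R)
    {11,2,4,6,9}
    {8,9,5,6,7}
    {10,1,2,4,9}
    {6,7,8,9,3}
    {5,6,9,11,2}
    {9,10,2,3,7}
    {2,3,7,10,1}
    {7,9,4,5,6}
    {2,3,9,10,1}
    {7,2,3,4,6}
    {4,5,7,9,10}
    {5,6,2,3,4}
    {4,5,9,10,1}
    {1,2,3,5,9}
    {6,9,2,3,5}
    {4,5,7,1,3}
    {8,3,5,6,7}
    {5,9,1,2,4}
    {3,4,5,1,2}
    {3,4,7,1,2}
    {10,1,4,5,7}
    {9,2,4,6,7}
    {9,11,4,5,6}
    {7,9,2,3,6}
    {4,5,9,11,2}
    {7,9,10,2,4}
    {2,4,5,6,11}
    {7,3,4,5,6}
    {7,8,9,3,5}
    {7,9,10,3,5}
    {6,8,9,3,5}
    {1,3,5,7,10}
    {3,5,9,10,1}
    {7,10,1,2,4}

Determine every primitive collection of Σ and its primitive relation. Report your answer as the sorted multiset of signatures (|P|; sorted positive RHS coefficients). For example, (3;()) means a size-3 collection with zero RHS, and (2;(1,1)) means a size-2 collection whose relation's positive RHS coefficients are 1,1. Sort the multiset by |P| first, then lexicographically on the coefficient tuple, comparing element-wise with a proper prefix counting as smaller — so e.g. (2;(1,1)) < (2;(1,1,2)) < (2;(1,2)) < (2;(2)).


|primitive collections| = 18. Relations:

  P = {1,6}:  v_{1} + v_{6} = 0 ; sig = (2;())
  P = {6,10}:  v_{6} + v_{10} = v_{7} + v_{9} ; sig = (2;(1,1))
  P = {2,8}:  v_{2} + v_{8} = v_{3} + v_{6} + v_{9} ; sig = (2;(1,1,1))
  P = {3,11}:  v_{3} + v_{11} = v_{2} + v_{5} + v_{6} ; sig = (2;(1,1,1))
  P = {4,8}:  v_{4} + v_{8} = v_{5} + v_{6} + v_{7} ; sig = (2;(1,1,1))
  P = {7,11}:  v_{7} + v_{11} = v_{4} + v_{6} + v_{9} ; sig = (2;(1,1,1))
  P = {1,8}:  v_{1} + v_{8} = v_{3} + v_{5} + v_{7} + v_{9} ; sig = (2;(1,1,1,1))
  P = {1,11}:  v_{1} + v_{11} = v_{2} + v_{4} + v_{5} + v_{9} ; sig = (2;(1,1,1,1))
  P = {8,11}:  v_{8} + v_{11} = v_{5} + 2·v_{6} + v_{9} ; sig = (2;(1,1,2))
  P = {8,10}:  v_{8} + v_{10} = v_{3} + v_{5} + 2·v_{7} + 2·v_{9} ; sig = (2;(1,1,2,2))
  P = {10,11}:  v_{10} + v_{11} = v_{4} + 2·v_{9} ; sig = (2;(1,2))
  P = {2,5,7}:  v_{2} + v_{5} + v_{7} = 0 ; sig = (3;())
  P = {3,4,9}:  v_{3} + v_{4} + v_{9} = 0 ; sig = (3;())
  P = {1,7,9}:  v_{1} + v_{7} + v_{9} = v_{10} ; sig = (3;(1))
  P = {2,5,10}:  v_{2} + v_{5} + v_{10} = v_{1} + v_{9} ; sig = (3;(1,1))
  P = {3,4,10}:  v_{3} + v_{4} + v_{10} = v_{1} + v_{7} ; sig = (3;(1,1))
  P = {2,4,5,6,9}:  v_{2} + v_{4} + v_{5} + v_{6} + v_{9} = v_{11} ; sig = (5;(1))
  P = {3,5,6,7,9}:  v_{3} + v_{5} + v_{6} + v_{7} + v_{9} = v_{8} ; sig = (5;(1))

Hence PRS(X_Σ) =
[(2;()), (2;(1,1)), (2;(1,1,1)), (2;(1,1,1)), (2;(1,1,1)), (2;(1,1,1)), (2;(1,1,1,1)), (2;(1,1,1,1)), (2;(1,1,2)), (2;(1,1,2,2)), (2;(1,2)), (3;()), (3;()), (3;(1)), (3;(1,1)), (3;(1,1)), (5;(1)), (5;(1))]
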